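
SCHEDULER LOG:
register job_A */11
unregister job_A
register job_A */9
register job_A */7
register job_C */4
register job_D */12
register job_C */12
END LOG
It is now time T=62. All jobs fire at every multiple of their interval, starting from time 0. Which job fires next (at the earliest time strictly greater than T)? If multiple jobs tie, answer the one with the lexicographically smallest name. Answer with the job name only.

Op 1: register job_A */11 -> active={job_A:*/11}
Op 2: unregister job_A -> active={}
Op 3: register job_A */9 -> active={job_A:*/9}
Op 4: register job_A */7 -> active={job_A:*/7}
Op 5: register job_C */4 -> active={job_A:*/7, job_C:*/4}
Op 6: register job_D */12 -> active={job_A:*/7, job_C:*/4, job_D:*/12}
Op 7: register job_C */12 -> active={job_A:*/7, job_C:*/12, job_D:*/12}
  job_A: interval 7, next fire after T=62 is 63
  job_C: interval 12, next fire after T=62 is 72
  job_D: interval 12, next fire after T=62 is 72
Earliest = 63, winner (lex tiebreak) = job_A

Answer: job_A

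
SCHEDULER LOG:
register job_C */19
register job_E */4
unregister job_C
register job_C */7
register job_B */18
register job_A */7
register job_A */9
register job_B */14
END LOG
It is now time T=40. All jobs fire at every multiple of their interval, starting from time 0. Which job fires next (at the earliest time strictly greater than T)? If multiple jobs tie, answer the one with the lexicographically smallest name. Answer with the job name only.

Answer: job_B

Derivation:
Op 1: register job_C */19 -> active={job_C:*/19}
Op 2: register job_E */4 -> active={job_C:*/19, job_E:*/4}
Op 3: unregister job_C -> active={job_E:*/4}
Op 4: register job_C */7 -> active={job_C:*/7, job_E:*/4}
Op 5: register job_B */18 -> active={job_B:*/18, job_C:*/7, job_E:*/4}
Op 6: register job_A */7 -> active={job_A:*/7, job_B:*/18, job_C:*/7, job_E:*/4}
Op 7: register job_A */9 -> active={job_A:*/9, job_B:*/18, job_C:*/7, job_E:*/4}
Op 8: register job_B */14 -> active={job_A:*/9, job_B:*/14, job_C:*/7, job_E:*/4}
  job_A: interval 9, next fire after T=40 is 45
  job_B: interval 14, next fire after T=40 is 42
  job_C: interval 7, next fire after T=40 is 42
  job_E: interval 4, next fire after T=40 is 44
Earliest = 42, winner (lex tiebreak) = job_B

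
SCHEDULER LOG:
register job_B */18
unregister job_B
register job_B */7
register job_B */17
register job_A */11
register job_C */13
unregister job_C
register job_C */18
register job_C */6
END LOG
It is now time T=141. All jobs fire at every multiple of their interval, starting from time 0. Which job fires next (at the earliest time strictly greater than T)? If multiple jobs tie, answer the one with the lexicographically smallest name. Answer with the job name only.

Op 1: register job_B */18 -> active={job_B:*/18}
Op 2: unregister job_B -> active={}
Op 3: register job_B */7 -> active={job_B:*/7}
Op 4: register job_B */17 -> active={job_B:*/17}
Op 5: register job_A */11 -> active={job_A:*/11, job_B:*/17}
Op 6: register job_C */13 -> active={job_A:*/11, job_B:*/17, job_C:*/13}
Op 7: unregister job_C -> active={job_A:*/11, job_B:*/17}
Op 8: register job_C */18 -> active={job_A:*/11, job_B:*/17, job_C:*/18}
Op 9: register job_C */6 -> active={job_A:*/11, job_B:*/17, job_C:*/6}
  job_A: interval 11, next fire after T=141 is 143
  job_B: interval 17, next fire after T=141 is 153
  job_C: interval 6, next fire after T=141 is 144
Earliest = 143, winner (lex tiebreak) = job_A

Answer: job_A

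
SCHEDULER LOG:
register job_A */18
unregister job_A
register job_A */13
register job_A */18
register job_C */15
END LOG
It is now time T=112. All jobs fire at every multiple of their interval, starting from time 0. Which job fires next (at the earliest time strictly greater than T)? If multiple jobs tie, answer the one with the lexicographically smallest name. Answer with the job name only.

Answer: job_C

Derivation:
Op 1: register job_A */18 -> active={job_A:*/18}
Op 2: unregister job_A -> active={}
Op 3: register job_A */13 -> active={job_A:*/13}
Op 4: register job_A */18 -> active={job_A:*/18}
Op 5: register job_C */15 -> active={job_A:*/18, job_C:*/15}
  job_A: interval 18, next fire after T=112 is 126
  job_C: interval 15, next fire after T=112 is 120
Earliest = 120, winner (lex tiebreak) = job_C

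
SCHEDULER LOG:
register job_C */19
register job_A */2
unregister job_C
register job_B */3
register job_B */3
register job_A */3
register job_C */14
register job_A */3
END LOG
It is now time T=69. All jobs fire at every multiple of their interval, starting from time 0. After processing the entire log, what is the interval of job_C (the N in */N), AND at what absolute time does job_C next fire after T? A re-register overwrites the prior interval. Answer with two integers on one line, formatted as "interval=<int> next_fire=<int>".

Op 1: register job_C */19 -> active={job_C:*/19}
Op 2: register job_A */2 -> active={job_A:*/2, job_C:*/19}
Op 3: unregister job_C -> active={job_A:*/2}
Op 4: register job_B */3 -> active={job_A:*/2, job_B:*/3}
Op 5: register job_B */3 -> active={job_A:*/2, job_B:*/3}
Op 6: register job_A */3 -> active={job_A:*/3, job_B:*/3}
Op 7: register job_C */14 -> active={job_A:*/3, job_B:*/3, job_C:*/14}
Op 8: register job_A */3 -> active={job_A:*/3, job_B:*/3, job_C:*/14}
Final interval of job_C = 14
Next fire of job_C after T=69: (69//14+1)*14 = 70

Answer: interval=14 next_fire=70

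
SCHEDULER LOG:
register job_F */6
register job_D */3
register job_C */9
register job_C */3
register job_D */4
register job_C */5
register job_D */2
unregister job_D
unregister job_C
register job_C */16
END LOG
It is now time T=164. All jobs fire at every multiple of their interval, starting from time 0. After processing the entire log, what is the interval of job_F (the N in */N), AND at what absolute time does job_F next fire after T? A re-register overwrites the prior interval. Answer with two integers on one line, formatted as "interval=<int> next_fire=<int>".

Answer: interval=6 next_fire=168

Derivation:
Op 1: register job_F */6 -> active={job_F:*/6}
Op 2: register job_D */3 -> active={job_D:*/3, job_F:*/6}
Op 3: register job_C */9 -> active={job_C:*/9, job_D:*/3, job_F:*/6}
Op 4: register job_C */3 -> active={job_C:*/3, job_D:*/3, job_F:*/6}
Op 5: register job_D */4 -> active={job_C:*/3, job_D:*/4, job_F:*/6}
Op 6: register job_C */5 -> active={job_C:*/5, job_D:*/4, job_F:*/6}
Op 7: register job_D */2 -> active={job_C:*/5, job_D:*/2, job_F:*/6}
Op 8: unregister job_D -> active={job_C:*/5, job_F:*/6}
Op 9: unregister job_C -> active={job_F:*/6}
Op 10: register job_C */16 -> active={job_C:*/16, job_F:*/6}
Final interval of job_F = 6
Next fire of job_F after T=164: (164//6+1)*6 = 168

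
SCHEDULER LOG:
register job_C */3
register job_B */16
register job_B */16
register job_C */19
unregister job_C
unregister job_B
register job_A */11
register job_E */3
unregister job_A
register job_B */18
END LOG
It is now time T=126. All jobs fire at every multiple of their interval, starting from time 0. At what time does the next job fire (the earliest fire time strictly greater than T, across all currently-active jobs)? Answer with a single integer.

Op 1: register job_C */3 -> active={job_C:*/3}
Op 2: register job_B */16 -> active={job_B:*/16, job_C:*/3}
Op 3: register job_B */16 -> active={job_B:*/16, job_C:*/3}
Op 4: register job_C */19 -> active={job_B:*/16, job_C:*/19}
Op 5: unregister job_C -> active={job_B:*/16}
Op 6: unregister job_B -> active={}
Op 7: register job_A */11 -> active={job_A:*/11}
Op 8: register job_E */3 -> active={job_A:*/11, job_E:*/3}
Op 9: unregister job_A -> active={job_E:*/3}
Op 10: register job_B */18 -> active={job_B:*/18, job_E:*/3}
  job_B: interval 18, next fire after T=126 is 144
  job_E: interval 3, next fire after T=126 is 129
Earliest fire time = 129 (job job_E)

Answer: 129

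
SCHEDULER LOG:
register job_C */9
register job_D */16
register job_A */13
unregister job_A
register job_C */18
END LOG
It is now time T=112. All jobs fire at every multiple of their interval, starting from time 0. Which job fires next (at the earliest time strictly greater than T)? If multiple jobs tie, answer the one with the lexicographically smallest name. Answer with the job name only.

Op 1: register job_C */9 -> active={job_C:*/9}
Op 2: register job_D */16 -> active={job_C:*/9, job_D:*/16}
Op 3: register job_A */13 -> active={job_A:*/13, job_C:*/9, job_D:*/16}
Op 4: unregister job_A -> active={job_C:*/9, job_D:*/16}
Op 5: register job_C */18 -> active={job_C:*/18, job_D:*/16}
  job_C: interval 18, next fire after T=112 is 126
  job_D: interval 16, next fire after T=112 is 128
Earliest = 126, winner (lex tiebreak) = job_C

Answer: job_C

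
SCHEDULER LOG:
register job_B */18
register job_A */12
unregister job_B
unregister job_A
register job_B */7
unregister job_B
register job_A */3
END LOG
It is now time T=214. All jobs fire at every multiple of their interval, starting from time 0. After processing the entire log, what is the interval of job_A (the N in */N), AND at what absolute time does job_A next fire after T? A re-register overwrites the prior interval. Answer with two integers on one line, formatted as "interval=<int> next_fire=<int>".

Answer: interval=3 next_fire=216

Derivation:
Op 1: register job_B */18 -> active={job_B:*/18}
Op 2: register job_A */12 -> active={job_A:*/12, job_B:*/18}
Op 3: unregister job_B -> active={job_A:*/12}
Op 4: unregister job_A -> active={}
Op 5: register job_B */7 -> active={job_B:*/7}
Op 6: unregister job_B -> active={}
Op 7: register job_A */3 -> active={job_A:*/3}
Final interval of job_A = 3
Next fire of job_A after T=214: (214//3+1)*3 = 216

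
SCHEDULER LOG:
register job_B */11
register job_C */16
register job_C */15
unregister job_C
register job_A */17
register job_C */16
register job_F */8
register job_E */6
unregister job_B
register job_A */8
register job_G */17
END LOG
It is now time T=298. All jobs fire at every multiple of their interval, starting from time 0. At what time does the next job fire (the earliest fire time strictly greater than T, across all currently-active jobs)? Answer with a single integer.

Answer: 300

Derivation:
Op 1: register job_B */11 -> active={job_B:*/11}
Op 2: register job_C */16 -> active={job_B:*/11, job_C:*/16}
Op 3: register job_C */15 -> active={job_B:*/11, job_C:*/15}
Op 4: unregister job_C -> active={job_B:*/11}
Op 5: register job_A */17 -> active={job_A:*/17, job_B:*/11}
Op 6: register job_C */16 -> active={job_A:*/17, job_B:*/11, job_C:*/16}
Op 7: register job_F */8 -> active={job_A:*/17, job_B:*/11, job_C:*/16, job_F:*/8}
Op 8: register job_E */6 -> active={job_A:*/17, job_B:*/11, job_C:*/16, job_E:*/6, job_F:*/8}
Op 9: unregister job_B -> active={job_A:*/17, job_C:*/16, job_E:*/6, job_F:*/8}
Op 10: register job_A */8 -> active={job_A:*/8, job_C:*/16, job_E:*/6, job_F:*/8}
Op 11: register job_G */17 -> active={job_A:*/8, job_C:*/16, job_E:*/6, job_F:*/8, job_G:*/17}
  job_A: interval 8, next fire after T=298 is 304
  job_C: interval 16, next fire after T=298 is 304
  job_E: interval 6, next fire after T=298 is 300
  job_F: interval 8, next fire after T=298 is 304
  job_G: interval 17, next fire after T=298 is 306
Earliest fire time = 300 (job job_E)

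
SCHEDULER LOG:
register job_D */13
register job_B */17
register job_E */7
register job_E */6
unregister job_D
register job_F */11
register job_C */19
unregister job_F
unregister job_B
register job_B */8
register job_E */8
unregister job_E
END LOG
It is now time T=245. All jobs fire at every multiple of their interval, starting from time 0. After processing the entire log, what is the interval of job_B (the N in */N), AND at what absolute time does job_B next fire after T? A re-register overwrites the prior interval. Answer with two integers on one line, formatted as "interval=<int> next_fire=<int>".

Op 1: register job_D */13 -> active={job_D:*/13}
Op 2: register job_B */17 -> active={job_B:*/17, job_D:*/13}
Op 3: register job_E */7 -> active={job_B:*/17, job_D:*/13, job_E:*/7}
Op 4: register job_E */6 -> active={job_B:*/17, job_D:*/13, job_E:*/6}
Op 5: unregister job_D -> active={job_B:*/17, job_E:*/6}
Op 6: register job_F */11 -> active={job_B:*/17, job_E:*/6, job_F:*/11}
Op 7: register job_C */19 -> active={job_B:*/17, job_C:*/19, job_E:*/6, job_F:*/11}
Op 8: unregister job_F -> active={job_B:*/17, job_C:*/19, job_E:*/6}
Op 9: unregister job_B -> active={job_C:*/19, job_E:*/6}
Op 10: register job_B */8 -> active={job_B:*/8, job_C:*/19, job_E:*/6}
Op 11: register job_E */8 -> active={job_B:*/8, job_C:*/19, job_E:*/8}
Op 12: unregister job_E -> active={job_B:*/8, job_C:*/19}
Final interval of job_B = 8
Next fire of job_B after T=245: (245//8+1)*8 = 248

Answer: interval=8 next_fire=248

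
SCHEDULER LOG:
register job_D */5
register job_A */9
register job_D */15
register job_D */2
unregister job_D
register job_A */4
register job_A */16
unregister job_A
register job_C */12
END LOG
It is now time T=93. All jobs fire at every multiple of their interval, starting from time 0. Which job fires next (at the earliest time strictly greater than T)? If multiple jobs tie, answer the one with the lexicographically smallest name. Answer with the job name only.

Answer: job_C

Derivation:
Op 1: register job_D */5 -> active={job_D:*/5}
Op 2: register job_A */9 -> active={job_A:*/9, job_D:*/5}
Op 3: register job_D */15 -> active={job_A:*/9, job_D:*/15}
Op 4: register job_D */2 -> active={job_A:*/9, job_D:*/2}
Op 5: unregister job_D -> active={job_A:*/9}
Op 6: register job_A */4 -> active={job_A:*/4}
Op 7: register job_A */16 -> active={job_A:*/16}
Op 8: unregister job_A -> active={}
Op 9: register job_C */12 -> active={job_C:*/12}
  job_C: interval 12, next fire after T=93 is 96
Earliest = 96, winner (lex tiebreak) = job_C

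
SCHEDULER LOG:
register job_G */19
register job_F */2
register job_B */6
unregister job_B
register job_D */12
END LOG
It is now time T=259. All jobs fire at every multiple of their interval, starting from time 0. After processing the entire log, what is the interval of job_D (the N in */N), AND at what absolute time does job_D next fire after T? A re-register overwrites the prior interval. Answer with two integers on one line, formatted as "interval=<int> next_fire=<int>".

Op 1: register job_G */19 -> active={job_G:*/19}
Op 2: register job_F */2 -> active={job_F:*/2, job_G:*/19}
Op 3: register job_B */6 -> active={job_B:*/6, job_F:*/2, job_G:*/19}
Op 4: unregister job_B -> active={job_F:*/2, job_G:*/19}
Op 5: register job_D */12 -> active={job_D:*/12, job_F:*/2, job_G:*/19}
Final interval of job_D = 12
Next fire of job_D after T=259: (259//12+1)*12 = 264

Answer: interval=12 next_fire=264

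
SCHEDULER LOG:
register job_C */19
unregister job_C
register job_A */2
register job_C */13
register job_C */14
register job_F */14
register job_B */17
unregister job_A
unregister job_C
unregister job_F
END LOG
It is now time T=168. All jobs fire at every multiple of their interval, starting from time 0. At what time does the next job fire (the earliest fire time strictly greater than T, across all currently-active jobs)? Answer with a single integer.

Op 1: register job_C */19 -> active={job_C:*/19}
Op 2: unregister job_C -> active={}
Op 3: register job_A */2 -> active={job_A:*/2}
Op 4: register job_C */13 -> active={job_A:*/2, job_C:*/13}
Op 5: register job_C */14 -> active={job_A:*/2, job_C:*/14}
Op 6: register job_F */14 -> active={job_A:*/2, job_C:*/14, job_F:*/14}
Op 7: register job_B */17 -> active={job_A:*/2, job_B:*/17, job_C:*/14, job_F:*/14}
Op 8: unregister job_A -> active={job_B:*/17, job_C:*/14, job_F:*/14}
Op 9: unregister job_C -> active={job_B:*/17, job_F:*/14}
Op 10: unregister job_F -> active={job_B:*/17}
  job_B: interval 17, next fire after T=168 is 170
Earliest fire time = 170 (job job_B)

Answer: 170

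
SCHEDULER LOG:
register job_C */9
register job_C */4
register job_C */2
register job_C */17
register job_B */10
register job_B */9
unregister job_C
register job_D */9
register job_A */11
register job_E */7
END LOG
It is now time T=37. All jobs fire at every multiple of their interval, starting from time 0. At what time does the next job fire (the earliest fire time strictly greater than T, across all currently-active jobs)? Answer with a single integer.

Answer: 42

Derivation:
Op 1: register job_C */9 -> active={job_C:*/9}
Op 2: register job_C */4 -> active={job_C:*/4}
Op 3: register job_C */2 -> active={job_C:*/2}
Op 4: register job_C */17 -> active={job_C:*/17}
Op 5: register job_B */10 -> active={job_B:*/10, job_C:*/17}
Op 6: register job_B */9 -> active={job_B:*/9, job_C:*/17}
Op 7: unregister job_C -> active={job_B:*/9}
Op 8: register job_D */9 -> active={job_B:*/9, job_D:*/9}
Op 9: register job_A */11 -> active={job_A:*/11, job_B:*/9, job_D:*/9}
Op 10: register job_E */7 -> active={job_A:*/11, job_B:*/9, job_D:*/9, job_E:*/7}
  job_A: interval 11, next fire after T=37 is 44
  job_B: interval 9, next fire after T=37 is 45
  job_D: interval 9, next fire after T=37 is 45
  job_E: interval 7, next fire after T=37 is 42
Earliest fire time = 42 (job job_E)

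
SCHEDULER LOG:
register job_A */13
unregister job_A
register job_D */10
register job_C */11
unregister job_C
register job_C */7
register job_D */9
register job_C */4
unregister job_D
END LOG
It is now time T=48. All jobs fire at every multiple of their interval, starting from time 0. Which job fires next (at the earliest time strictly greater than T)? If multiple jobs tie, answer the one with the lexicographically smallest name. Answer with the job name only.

Answer: job_C

Derivation:
Op 1: register job_A */13 -> active={job_A:*/13}
Op 2: unregister job_A -> active={}
Op 3: register job_D */10 -> active={job_D:*/10}
Op 4: register job_C */11 -> active={job_C:*/11, job_D:*/10}
Op 5: unregister job_C -> active={job_D:*/10}
Op 6: register job_C */7 -> active={job_C:*/7, job_D:*/10}
Op 7: register job_D */9 -> active={job_C:*/7, job_D:*/9}
Op 8: register job_C */4 -> active={job_C:*/4, job_D:*/9}
Op 9: unregister job_D -> active={job_C:*/4}
  job_C: interval 4, next fire after T=48 is 52
Earliest = 52, winner (lex tiebreak) = job_C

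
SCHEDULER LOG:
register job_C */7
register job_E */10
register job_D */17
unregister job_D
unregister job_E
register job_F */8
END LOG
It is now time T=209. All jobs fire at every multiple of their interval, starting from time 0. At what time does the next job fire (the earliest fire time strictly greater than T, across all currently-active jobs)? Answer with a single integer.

Op 1: register job_C */7 -> active={job_C:*/7}
Op 2: register job_E */10 -> active={job_C:*/7, job_E:*/10}
Op 3: register job_D */17 -> active={job_C:*/7, job_D:*/17, job_E:*/10}
Op 4: unregister job_D -> active={job_C:*/7, job_E:*/10}
Op 5: unregister job_E -> active={job_C:*/7}
Op 6: register job_F */8 -> active={job_C:*/7, job_F:*/8}
  job_C: interval 7, next fire after T=209 is 210
  job_F: interval 8, next fire after T=209 is 216
Earliest fire time = 210 (job job_C)

Answer: 210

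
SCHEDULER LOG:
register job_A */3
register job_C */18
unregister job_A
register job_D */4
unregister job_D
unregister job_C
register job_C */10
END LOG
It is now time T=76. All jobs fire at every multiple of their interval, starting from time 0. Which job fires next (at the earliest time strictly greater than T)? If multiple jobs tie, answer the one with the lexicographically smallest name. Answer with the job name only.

Op 1: register job_A */3 -> active={job_A:*/3}
Op 2: register job_C */18 -> active={job_A:*/3, job_C:*/18}
Op 3: unregister job_A -> active={job_C:*/18}
Op 4: register job_D */4 -> active={job_C:*/18, job_D:*/4}
Op 5: unregister job_D -> active={job_C:*/18}
Op 6: unregister job_C -> active={}
Op 7: register job_C */10 -> active={job_C:*/10}
  job_C: interval 10, next fire after T=76 is 80
Earliest = 80, winner (lex tiebreak) = job_C

Answer: job_C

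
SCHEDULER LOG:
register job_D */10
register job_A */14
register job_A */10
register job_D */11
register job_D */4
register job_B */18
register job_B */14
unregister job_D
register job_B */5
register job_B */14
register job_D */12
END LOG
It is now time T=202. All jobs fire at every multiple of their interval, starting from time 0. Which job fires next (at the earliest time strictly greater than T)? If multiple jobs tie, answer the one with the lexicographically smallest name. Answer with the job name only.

Op 1: register job_D */10 -> active={job_D:*/10}
Op 2: register job_A */14 -> active={job_A:*/14, job_D:*/10}
Op 3: register job_A */10 -> active={job_A:*/10, job_D:*/10}
Op 4: register job_D */11 -> active={job_A:*/10, job_D:*/11}
Op 5: register job_D */4 -> active={job_A:*/10, job_D:*/4}
Op 6: register job_B */18 -> active={job_A:*/10, job_B:*/18, job_D:*/4}
Op 7: register job_B */14 -> active={job_A:*/10, job_B:*/14, job_D:*/4}
Op 8: unregister job_D -> active={job_A:*/10, job_B:*/14}
Op 9: register job_B */5 -> active={job_A:*/10, job_B:*/5}
Op 10: register job_B */14 -> active={job_A:*/10, job_B:*/14}
Op 11: register job_D */12 -> active={job_A:*/10, job_B:*/14, job_D:*/12}
  job_A: interval 10, next fire after T=202 is 210
  job_B: interval 14, next fire after T=202 is 210
  job_D: interval 12, next fire after T=202 is 204
Earliest = 204, winner (lex tiebreak) = job_D

Answer: job_D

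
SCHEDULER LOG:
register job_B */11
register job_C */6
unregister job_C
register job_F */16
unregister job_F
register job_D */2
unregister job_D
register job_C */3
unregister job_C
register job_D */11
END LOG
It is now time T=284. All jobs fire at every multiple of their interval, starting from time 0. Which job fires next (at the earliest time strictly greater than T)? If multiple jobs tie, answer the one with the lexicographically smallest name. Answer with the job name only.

Op 1: register job_B */11 -> active={job_B:*/11}
Op 2: register job_C */6 -> active={job_B:*/11, job_C:*/6}
Op 3: unregister job_C -> active={job_B:*/11}
Op 4: register job_F */16 -> active={job_B:*/11, job_F:*/16}
Op 5: unregister job_F -> active={job_B:*/11}
Op 6: register job_D */2 -> active={job_B:*/11, job_D:*/2}
Op 7: unregister job_D -> active={job_B:*/11}
Op 8: register job_C */3 -> active={job_B:*/11, job_C:*/3}
Op 9: unregister job_C -> active={job_B:*/11}
Op 10: register job_D */11 -> active={job_B:*/11, job_D:*/11}
  job_B: interval 11, next fire after T=284 is 286
  job_D: interval 11, next fire after T=284 is 286
Earliest = 286, winner (lex tiebreak) = job_B

Answer: job_B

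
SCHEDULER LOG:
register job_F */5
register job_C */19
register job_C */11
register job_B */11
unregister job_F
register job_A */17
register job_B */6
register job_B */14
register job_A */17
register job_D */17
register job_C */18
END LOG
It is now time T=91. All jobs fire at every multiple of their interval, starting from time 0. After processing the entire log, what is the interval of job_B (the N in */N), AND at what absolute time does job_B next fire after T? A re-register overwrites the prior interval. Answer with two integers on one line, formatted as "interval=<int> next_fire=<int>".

Answer: interval=14 next_fire=98

Derivation:
Op 1: register job_F */5 -> active={job_F:*/5}
Op 2: register job_C */19 -> active={job_C:*/19, job_F:*/5}
Op 3: register job_C */11 -> active={job_C:*/11, job_F:*/5}
Op 4: register job_B */11 -> active={job_B:*/11, job_C:*/11, job_F:*/5}
Op 5: unregister job_F -> active={job_B:*/11, job_C:*/11}
Op 6: register job_A */17 -> active={job_A:*/17, job_B:*/11, job_C:*/11}
Op 7: register job_B */6 -> active={job_A:*/17, job_B:*/6, job_C:*/11}
Op 8: register job_B */14 -> active={job_A:*/17, job_B:*/14, job_C:*/11}
Op 9: register job_A */17 -> active={job_A:*/17, job_B:*/14, job_C:*/11}
Op 10: register job_D */17 -> active={job_A:*/17, job_B:*/14, job_C:*/11, job_D:*/17}
Op 11: register job_C */18 -> active={job_A:*/17, job_B:*/14, job_C:*/18, job_D:*/17}
Final interval of job_B = 14
Next fire of job_B after T=91: (91//14+1)*14 = 98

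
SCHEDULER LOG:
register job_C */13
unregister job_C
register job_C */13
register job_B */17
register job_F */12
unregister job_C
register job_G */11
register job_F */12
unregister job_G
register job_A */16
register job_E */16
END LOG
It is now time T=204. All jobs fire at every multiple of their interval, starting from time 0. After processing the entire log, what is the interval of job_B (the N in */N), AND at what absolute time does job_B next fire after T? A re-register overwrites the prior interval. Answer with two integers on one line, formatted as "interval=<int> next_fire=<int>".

Answer: interval=17 next_fire=221

Derivation:
Op 1: register job_C */13 -> active={job_C:*/13}
Op 2: unregister job_C -> active={}
Op 3: register job_C */13 -> active={job_C:*/13}
Op 4: register job_B */17 -> active={job_B:*/17, job_C:*/13}
Op 5: register job_F */12 -> active={job_B:*/17, job_C:*/13, job_F:*/12}
Op 6: unregister job_C -> active={job_B:*/17, job_F:*/12}
Op 7: register job_G */11 -> active={job_B:*/17, job_F:*/12, job_G:*/11}
Op 8: register job_F */12 -> active={job_B:*/17, job_F:*/12, job_G:*/11}
Op 9: unregister job_G -> active={job_B:*/17, job_F:*/12}
Op 10: register job_A */16 -> active={job_A:*/16, job_B:*/17, job_F:*/12}
Op 11: register job_E */16 -> active={job_A:*/16, job_B:*/17, job_E:*/16, job_F:*/12}
Final interval of job_B = 17
Next fire of job_B after T=204: (204//17+1)*17 = 221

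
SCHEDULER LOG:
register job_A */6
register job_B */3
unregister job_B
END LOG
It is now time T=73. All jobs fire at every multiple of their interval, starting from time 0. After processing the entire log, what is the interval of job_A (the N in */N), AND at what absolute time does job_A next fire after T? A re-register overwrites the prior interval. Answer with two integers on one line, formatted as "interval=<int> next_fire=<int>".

Answer: interval=6 next_fire=78

Derivation:
Op 1: register job_A */6 -> active={job_A:*/6}
Op 2: register job_B */3 -> active={job_A:*/6, job_B:*/3}
Op 3: unregister job_B -> active={job_A:*/6}
Final interval of job_A = 6
Next fire of job_A after T=73: (73//6+1)*6 = 78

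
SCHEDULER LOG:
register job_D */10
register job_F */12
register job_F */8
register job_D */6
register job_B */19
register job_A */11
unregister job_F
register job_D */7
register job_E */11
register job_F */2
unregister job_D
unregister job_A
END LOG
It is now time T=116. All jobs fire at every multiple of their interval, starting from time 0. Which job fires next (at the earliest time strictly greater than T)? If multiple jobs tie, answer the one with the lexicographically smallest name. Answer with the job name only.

Answer: job_F

Derivation:
Op 1: register job_D */10 -> active={job_D:*/10}
Op 2: register job_F */12 -> active={job_D:*/10, job_F:*/12}
Op 3: register job_F */8 -> active={job_D:*/10, job_F:*/8}
Op 4: register job_D */6 -> active={job_D:*/6, job_F:*/8}
Op 5: register job_B */19 -> active={job_B:*/19, job_D:*/6, job_F:*/8}
Op 6: register job_A */11 -> active={job_A:*/11, job_B:*/19, job_D:*/6, job_F:*/8}
Op 7: unregister job_F -> active={job_A:*/11, job_B:*/19, job_D:*/6}
Op 8: register job_D */7 -> active={job_A:*/11, job_B:*/19, job_D:*/7}
Op 9: register job_E */11 -> active={job_A:*/11, job_B:*/19, job_D:*/7, job_E:*/11}
Op 10: register job_F */2 -> active={job_A:*/11, job_B:*/19, job_D:*/7, job_E:*/11, job_F:*/2}
Op 11: unregister job_D -> active={job_A:*/11, job_B:*/19, job_E:*/11, job_F:*/2}
Op 12: unregister job_A -> active={job_B:*/19, job_E:*/11, job_F:*/2}
  job_B: interval 19, next fire after T=116 is 133
  job_E: interval 11, next fire after T=116 is 121
  job_F: interval 2, next fire after T=116 is 118
Earliest = 118, winner (lex tiebreak) = job_F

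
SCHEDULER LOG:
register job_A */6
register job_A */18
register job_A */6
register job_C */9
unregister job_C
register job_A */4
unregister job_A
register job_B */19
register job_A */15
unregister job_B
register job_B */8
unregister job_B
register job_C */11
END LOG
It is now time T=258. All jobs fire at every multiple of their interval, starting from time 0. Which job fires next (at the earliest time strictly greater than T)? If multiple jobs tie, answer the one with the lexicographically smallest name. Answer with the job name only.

Answer: job_C

Derivation:
Op 1: register job_A */6 -> active={job_A:*/6}
Op 2: register job_A */18 -> active={job_A:*/18}
Op 3: register job_A */6 -> active={job_A:*/6}
Op 4: register job_C */9 -> active={job_A:*/6, job_C:*/9}
Op 5: unregister job_C -> active={job_A:*/6}
Op 6: register job_A */4 -> active={job_A:*/4}
Op 7: unregister job_A -> active={}
Op 8: register job_B */19 -> active={job_B:*/19}
Op 9: register job_A */15 -> active={job_A:*/15, job_B:*/19}
Op 10: unregister job_B -> active={job_A:*/15}
Op 11: register job_B */8 -> active={job_A:*/15, job_B:*/8}
Op 12: unregister job_B -> active={job_A:*/15}
Op 13: register job_C */11 -> active={job_A:*/15, job_C:*/11}
  job_A: interval 15, next fire after T=258 is 270
  job_C: interval 11, next fire after T=258 is 264
Earliest = 264, winner (lex tiebreak) = job_C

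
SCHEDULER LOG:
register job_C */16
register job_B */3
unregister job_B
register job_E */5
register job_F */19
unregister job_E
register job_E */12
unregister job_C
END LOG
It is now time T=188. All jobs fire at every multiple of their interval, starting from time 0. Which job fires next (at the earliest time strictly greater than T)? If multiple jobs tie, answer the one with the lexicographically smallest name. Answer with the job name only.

Answer: job_F

Derivation:
Op 1: register job_C */16 -> active={job_C:*/16}
Op 2: register job_B */3 -> active={job_B:*/3, job_C:*/16}
Op 3: unregister job_B -> active={job_C:*/16}
Op 4: register job_E */5 -> active={job_C:*/16, job_E:*/5}
Op 5: register job_F */19 -> active={job_C:*/16, job_E:*/5, job_F:*/19}
Op 6: unregister job_E -> active={job_C:*/16, job_F:*/19}
Op 7: register job_E */12 -> active={job_C:*/16, job_E:*/12, job_F:*/19}
Op 8: unregister job_C -> active={job_E:*/12, job_F:*/19}
  job_E: interval 12, next fire after T=188 is 192
  job_F: interval 19, next fire after T=188 is 190
Earliest = 190, winner (lex tiebreak) = job_F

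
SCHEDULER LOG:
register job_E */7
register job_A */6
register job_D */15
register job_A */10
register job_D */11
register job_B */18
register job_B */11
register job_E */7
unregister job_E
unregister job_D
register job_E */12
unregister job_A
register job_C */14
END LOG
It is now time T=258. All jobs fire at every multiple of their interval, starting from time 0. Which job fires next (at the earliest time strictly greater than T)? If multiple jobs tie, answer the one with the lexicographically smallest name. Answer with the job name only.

Answer: job_B

Derivation:
Op 1: register job_E */7 -> active={job_E:*/7}
Op 2: register job_A */6 -> active={job_A:*/6, job_E:*/7}
Op 3: register job_D */15 -> active={job_A:*/6, job_D:*/15, job_E:*/7}
Op 4: register job_A */10 -> active={job_A:*/10, job_D:*/15, job_E:*/7}
Op 5: register job_D */11 -> active={job_A:*/10, job_D:*/11, job_E:*/7}
Op 6: register job_B */18 -> active={job_A:*/10, job_B:*/18, job_D:*/11, job_E:*/7}
Op 7: register job_B */11 -> active={job_A:*/10, job_B:*/11, job_D:*/11, job_E:*/7}
Op 8: register job_E */7 -> active={job_A:*/10, job_B:*/11, job_D:*/11, job_E:*/7}
Op 9: unregister job_E -> active={job_A:*/10, job_B:*/11, job_D:*/11}
Op 10: unregister job_D -> active={job_A:*/10, job_B:*/11}
Op 11: register job_E */12 -> active={job_A:*/10, job_B:*/11, job_E:*/12}
Op 12: unregister job_A -> active={job_B:*/11, job_E:*/12}
Op 13: register job_C */14 -> active={job_B:*/11, job_C:*/14, job_E:*/12}
  job_B: interval 11, next fire after T=258 is 264
  job_C: interval 14, next fire after T=258 is 266
  job_E: interval 12, next fire after T=258 is 264
Earliest = 264, winner (lex tiebreak) = job_B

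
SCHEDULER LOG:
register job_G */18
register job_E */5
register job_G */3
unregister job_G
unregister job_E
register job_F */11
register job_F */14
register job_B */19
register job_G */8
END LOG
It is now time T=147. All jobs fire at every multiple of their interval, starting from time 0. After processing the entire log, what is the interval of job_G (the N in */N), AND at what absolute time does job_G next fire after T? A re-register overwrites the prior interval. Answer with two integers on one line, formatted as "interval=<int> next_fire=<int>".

Answer: interval=8 next_fire=152

Derivation:
Op 1: register job_G */18 -> active={job_G:*/18}
Op 2: register job_E */5 -> active={job_E:*/5, job_G:*/18}
Op 3: register job_G */3 -> active={job_E:*/5, job_G:*/3}
Op 4: unregister job_G -> active={job_E:*/5}
Op 5: unregister job_E -> active={}
Op 6: register job_F */11 -> active={job_F:*/11}
Op 7: register job_F */14 -> active={job_F:*/14}
Op 8: register job_B */19 -> active={job_B:*/19, job_F:*/14}
Op 9: register job_G */8 -> active={job_B:*/19, job_F:*/14, job_G:*/8}
Final interval of job_G = 8
Next fire of job_G after T=147: (147//8+1)*8 = 152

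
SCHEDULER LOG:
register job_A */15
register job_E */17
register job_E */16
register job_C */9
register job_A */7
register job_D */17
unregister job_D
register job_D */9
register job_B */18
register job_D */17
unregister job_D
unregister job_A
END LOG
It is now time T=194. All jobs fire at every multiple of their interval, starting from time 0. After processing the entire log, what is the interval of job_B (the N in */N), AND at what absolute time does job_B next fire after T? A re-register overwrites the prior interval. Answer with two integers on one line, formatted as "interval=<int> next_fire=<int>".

Answer: interval=18 next_fire=198

Derivation:
Op 1: register job_A */15 -> active={job_A:*/15}
Op 2: register job_E */17 -> active={job_A:*/15, job_E:*/17}
Op 3: register job_E */16 -> active={job_A:*/15, job_E:*/16}
Op 4: register job_C */9 -> active={job_A:*/15, job_C:*/9, job_E:*/16}
Op 5: register job_A */7 -> active={job_A:*/7, job_C:*/9, job_E:*/16}
Op 6: register job_D */17 -> active={job_A:*/7, job_C:*/9, job_D:*/17, job_E:*/16}
Op 7: unregister job_D -> active={job_A:*/7, job_C:*/9, job_E:*/16}
Op 8: register job_D */9 -> active={job_A:*/7, job_C:*/9, job_D:*/9, job_E:*/16}
Op 9: register job_B */18 -> active={job_A:*/7, job_B:*/18, job_C:*/9, job_D:*/9, job_E:*/16}
Op 10: register job_D */17 -> active={job_A:*/7, job_B:*/18, job_C:*/9, job_D:*/17, job_E:*/16}
Op 11: unregister job_D -> active={job_A:*/7, job_B:*/18, job_C:*/9, job_E:*/16}
Op 12: unregister job_A -> active={job_B:*/18, job_C:*/9, job_E:*/16}
Final interval of job_B = 18
Next fire of job_B after T=194: (194//18+1)*18 = 198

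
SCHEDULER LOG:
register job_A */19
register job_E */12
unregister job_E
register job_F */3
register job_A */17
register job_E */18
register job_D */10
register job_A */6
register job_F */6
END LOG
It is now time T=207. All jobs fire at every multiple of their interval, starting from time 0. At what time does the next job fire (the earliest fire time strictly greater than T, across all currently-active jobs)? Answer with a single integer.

Answer: 210

Derivation:
Op 1: register job_A */19 -> active={job_A:*/19}
Op 2: register job_E */12 -> active={job_A:*/19, job_E:*/12}
Op 3: unregister job_E -> active={job_A:*/19}
Op 4: register job_F */3 -> active={job_A:*/19, job_F:*/3}
Op 5: register job_A */17 -> active={job_A:*/17, job_F:*/3}
Op 6: register job_E */18 -> active={job_A:*/17, job_E:*/18, job_F:*/3}
Op 7: register job_D */10 -> active={job_A:*/17, job_D:*/10, job_E:*/18, job_F:*/3}
Op 8: register job_A */6 -> active={job_A:*/6, job_D:*/10, job_E:*/18, job_F:*/3}
Op 9: register job_F */6 -> active={job_A:*/6, job_D:*/10, job_E:*/18, job_F:*/6}
  job_A: interval 6, next fire after T=207 is 210
  job_D: interval 10, next fire after T=207 is 210
  job_E: interval 18, next fire after T=207 is 216
  job_F: interval 6, next fire after T=207 is 210
Earliest fire time = 210 (job job_A)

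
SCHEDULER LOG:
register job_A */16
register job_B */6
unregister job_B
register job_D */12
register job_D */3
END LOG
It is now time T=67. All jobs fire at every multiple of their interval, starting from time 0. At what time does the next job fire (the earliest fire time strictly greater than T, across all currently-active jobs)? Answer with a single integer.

Op 1: register job_A */16 -> active={job_A:*/16}
Op 2: register job_B */6 -> active={job_A:*/16, job_B:*/6}
Op 3: unregister job_B -> active={job_A:*/16}
Op 4: register job_D */12 -> active={job_A:*/16, job_D:*/12}
Op 5: register job_D */3 -> active={job_A:*/16, job_D:*/3}
  job_A: interval 16, next fire after T=67 is 80
  job_D: interval 3, next fire after T=67 is 69
Earliest fire time = 69 (job job_D)

Answer: 69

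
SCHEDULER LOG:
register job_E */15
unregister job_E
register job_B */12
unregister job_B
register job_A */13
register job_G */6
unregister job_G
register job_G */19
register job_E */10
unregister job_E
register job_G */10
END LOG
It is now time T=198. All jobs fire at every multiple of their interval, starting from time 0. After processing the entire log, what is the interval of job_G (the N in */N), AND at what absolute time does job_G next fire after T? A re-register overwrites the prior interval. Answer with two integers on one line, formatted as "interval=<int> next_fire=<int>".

Answer: interval=10 next_fire=200

Derivation:
Op 1: register job_E */15 -> active={job_E:*/15}
Op 2: unregister job_E -> active={}
Op 3: register job_B */12 -> active={job_B:*/12}
Op 4: unregister job_B -> active={}
Op 5: register job_A */13 -> active={job_A:*/13}
Op 6: register job_G */6 -> active={job_A:*/13, job_G:*/6}
Op 7: unregister job_G -> active={job_A:*/13}
Op 8: register job_G */19 -> active={job_A:*/13, job_G:*/19}
Op 9: register job_E */10 -> active={job_A:*/13, job_E:*/10, job_G:*/19}
Op 10: unregister job_E -> active={job_A:*/13, job_G:*/19}
Op 11: register job_G */10 -> active={job_A:*/13, job_G:*/10}
Final interval of job_G = 10
Next fire of job_G after T=198: (198//10+1)*10 = 200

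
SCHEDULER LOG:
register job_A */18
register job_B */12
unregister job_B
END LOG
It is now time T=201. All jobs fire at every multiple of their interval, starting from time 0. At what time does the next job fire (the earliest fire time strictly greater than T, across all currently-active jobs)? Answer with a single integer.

Answer: 216

Derivation:
Op 1: register job_A */18 -> active={job_A:*/18}
Op 2: register job_B */12 -> active={job_A:*/18, job_B:*/12}
Op 3: unregister job_B -> active={job_A:*/18}
  job_A: interval 18, next fire after T=201 is 216
Earliest fire time = 216 (job job_A)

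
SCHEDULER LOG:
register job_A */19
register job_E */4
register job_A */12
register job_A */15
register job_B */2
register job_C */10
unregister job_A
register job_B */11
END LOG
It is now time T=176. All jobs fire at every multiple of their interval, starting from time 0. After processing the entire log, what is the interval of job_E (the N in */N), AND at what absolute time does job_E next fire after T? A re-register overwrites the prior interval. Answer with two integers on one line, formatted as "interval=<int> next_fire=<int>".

Op 1: register job_A */19 -> active={job_A:*/19}
Op 2: register job_E */4 -> active={job_A:*/19, job_E:*/4}
Op 3: register job_A */12 -> active={job_A:*/12, job_E:*/4}
Op 4: register job_A */15 -> active={job_A:*/15, job_E:*/4}
Op 5: register job_B */2 -> active={job_A:*/15, job_B:*/2, job_E:*/4}
Op 6: register job_C */10 -> active={job_A:*/15, job_B:*/2, job_C:*/10, job_E:*/4}
Op 7: unregister job_A -> active={job_B:*/2, job_C:*/10, job_E:*/4}
Op 8: register job_B */11 -> active={job_B:*/11, job_C:*/10, job_E:*/4}
Final interval of job_E = 4
Next fire of job_E after T=176: (176//4+1)*4 = 180

Answer: interval=4 next_fire=180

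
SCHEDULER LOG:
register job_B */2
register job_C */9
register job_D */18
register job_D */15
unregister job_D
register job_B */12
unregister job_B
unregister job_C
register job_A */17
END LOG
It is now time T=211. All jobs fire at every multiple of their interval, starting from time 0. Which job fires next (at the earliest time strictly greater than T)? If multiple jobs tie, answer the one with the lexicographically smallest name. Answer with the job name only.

Answer: job_A

Derivation:
Op 1: register job_B */2 -> active={job_B:*/2}
Op 2: register job_C */9 -> active={job_B:*/2, job_C:*/9}
Op 3: register job_D */18 -> active={job_B:*/2, job_C:*/9, job_D:*/18}
Op 4: register job_D */15 -> active={job_B:*/2, job_C:*/9, job_D:*/15}
Op 5: unregister job_D -> active={job_B:*/2, job_C:*/9}
Op 6: register job_B */12 -> active={job_B:*/12, job_C:*/9}
Op 7: unregister job_B -> active={job_C:*/9}
Op 8: unregister job_C -> active={}
Op 9: register job_A */17 -> active={job_A:*/17}
  job_A: interval 17, next fire after T=211 is 221
Earliest = 221, winner (lex tiebreak) = job_A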